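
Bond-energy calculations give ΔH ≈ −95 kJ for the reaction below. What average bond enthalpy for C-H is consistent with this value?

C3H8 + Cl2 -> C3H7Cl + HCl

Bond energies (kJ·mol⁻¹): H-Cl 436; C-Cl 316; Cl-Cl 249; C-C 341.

D(C-H) ≈ 408 kJ/mol

Let D be the C-H bond energy.
Σ(broken) = 2×341 + 8×D + 1×249 = 931 + 8D
Σ(formed) = 2×341 + 1×316 + 7×D + 1×436 = 1434 + 7D
ΔH = Σ(broken) − Σ(formed) = (931 + 8D) − (1434 + 7D) = −503 + D
Setting this equal to −95 kJ gives D = 408 kJ/mol.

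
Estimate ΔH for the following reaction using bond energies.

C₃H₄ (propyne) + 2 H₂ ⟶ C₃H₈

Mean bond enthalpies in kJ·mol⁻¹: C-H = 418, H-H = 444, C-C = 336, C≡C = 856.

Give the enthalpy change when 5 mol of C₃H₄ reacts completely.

Bonds broken (reactants):
  C≡C: 1 × 856 = 856
  C-C: 1 × 336 = 336
  C-H: 4 × 418 = 1672
  H-H: 2 × 444 = 888
  Σ(broken) = 3752 kJ
Bonds formed (products):
  C-C: 2 × 336 = 672
  C-H: 8 × 418 = 3344
  Σ(formed) = 4016 kJ
ΔH = Σ(broken) − Σ(formed) = 3752 − 4016 = −264 kJ
For 5× the reaction as written: 5 × (−264) = −1320 kJ

ΔH = −1320 kJ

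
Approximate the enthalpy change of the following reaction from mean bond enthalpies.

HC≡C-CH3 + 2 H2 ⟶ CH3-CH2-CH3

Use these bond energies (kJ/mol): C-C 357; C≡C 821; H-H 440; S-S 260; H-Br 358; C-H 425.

ΔH ≈ −356 kJ

Bonds broken (reactants):
  C≡C: 1 × 821 = 821
  C-C: 1 × 357 = 357
  C-H: 4 × 425 = 1700
  H-H: 2 × 440 = 880
  Σ(broken) = 3758 kJ
Bonds formed (products):
  C-C: 2 × 357 = 714
  C-H: 8 × 425 = 3400
  Σ(formed) = 4114 kJ
ΔH = Σ(broken) − Σ(formed) = 3758 − 4114 = −356 kJ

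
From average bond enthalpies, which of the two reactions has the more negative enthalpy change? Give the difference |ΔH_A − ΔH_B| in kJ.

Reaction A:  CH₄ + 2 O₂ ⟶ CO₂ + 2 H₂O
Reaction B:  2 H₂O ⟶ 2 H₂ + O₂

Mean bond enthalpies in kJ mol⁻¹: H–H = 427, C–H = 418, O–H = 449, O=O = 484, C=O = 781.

Reaction A:
  Bonds broken (reactants):
    C–H: 4 × 418 = 1672
    O=O: 2 × 484 = 968
    Σ(broken) = 2640 kJ
  Bonds formed (products):
    C=O: 2 × 781 = 1562
    O–H: 4 × 449 = 1796
    Σ(formed) = 3358 kJ
  ΔH_A = 2640 − 3358 = −718 kJ
Reaction B:
  Bonds broken (reactants):
    O–H: 4 × 449 = 1796
    Σ(broken) = 1796 kJ
  Bonds formed (products):
    H–H: 2 × 427 = 854
    O=O: 1 × 484 = 484
    Σ(formed) = 1338 kJ
  ΔH_B = 1796 − 1338 = +458 kJ
ΔH_A − ΔH_B = −1176 kJ, so reaction A has the more negative ΔH; |ΔH_A − ΔH_B| = 1176 kJ.

Reaction A, by 1176 kJ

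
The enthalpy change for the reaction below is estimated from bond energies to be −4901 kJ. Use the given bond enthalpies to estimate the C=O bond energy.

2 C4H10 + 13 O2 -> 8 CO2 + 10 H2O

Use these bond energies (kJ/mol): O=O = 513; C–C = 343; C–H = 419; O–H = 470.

Let D be the C=O bond energy.
Σ(broken) = 6×343 + 20×419 + 13×513 = 17107
Σ(formed) = 16×D + 20×470 = 9400 + 16D
ΔH = Σ(broken) − Σ(formed) = (17107) − (9400 + 16D) = +7707 − 16D
Setting this equal to −4901 kJ gives 16D = 12608, so D = 788 kJ/mol.

D(C=O) ≈ 788 kJ/mol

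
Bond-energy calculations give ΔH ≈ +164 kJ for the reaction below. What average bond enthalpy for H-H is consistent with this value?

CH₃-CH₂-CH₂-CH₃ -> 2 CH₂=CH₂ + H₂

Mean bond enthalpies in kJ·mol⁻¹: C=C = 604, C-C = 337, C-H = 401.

Let D be the H-H bond energy.
Σ(broken) = 3×337 + 10×401 = 5021
Σ(formed) = 8×401 + 2×604 + 1×D = 4416 + D
ΔH = Σ(broken) − Σ(formed) = (5021) − (4416 + D) = +605 − D
Setting this equal to +164 kJ gives D = 441 kJ/mol.

D(H-H) ≈ 441 kJ/mol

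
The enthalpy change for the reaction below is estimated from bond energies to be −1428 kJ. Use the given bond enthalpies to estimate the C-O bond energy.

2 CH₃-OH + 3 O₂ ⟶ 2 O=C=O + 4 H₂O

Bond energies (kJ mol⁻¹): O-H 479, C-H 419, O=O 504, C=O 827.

D(C-O) ≈ 364 kJ/mol

Let D be the C-O bond energy.
Σ(broken) = 6×419 + 2×D + 2×479 + 3×504 = 4984 + 2D
Σ(formed) = 4×827 + 8×479 = 7140
ΔH = Σ(broken) − Σ(formed) = (4984 + 2D) − (7140) = −2156 + 2D
Setting this equal to −1428 kJ gives 2D = 728, so D = 364 kJ/mol.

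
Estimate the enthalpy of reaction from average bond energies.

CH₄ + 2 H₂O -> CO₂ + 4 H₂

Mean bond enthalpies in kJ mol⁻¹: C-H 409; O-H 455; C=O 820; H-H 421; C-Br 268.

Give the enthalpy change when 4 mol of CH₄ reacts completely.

ΔH = +528 kJ

Bonds broken (reactants):
  C-H: 4 × 409 = 1636
  O-H: 4 × 455 = 1820
  Σ(broken) = 3456 kJ
Bonds formed (products):
  C=O: 2 × 820 = 1640
  H-H: 4 × 421 = 1684
  Σ(formed) = 3324 kJ
ΔH = Σ(broken) − Σ(formed) = 3456 − 3324 = +132 kJ
For 4× the reaction as written: 4 × (+132) = +528 kJ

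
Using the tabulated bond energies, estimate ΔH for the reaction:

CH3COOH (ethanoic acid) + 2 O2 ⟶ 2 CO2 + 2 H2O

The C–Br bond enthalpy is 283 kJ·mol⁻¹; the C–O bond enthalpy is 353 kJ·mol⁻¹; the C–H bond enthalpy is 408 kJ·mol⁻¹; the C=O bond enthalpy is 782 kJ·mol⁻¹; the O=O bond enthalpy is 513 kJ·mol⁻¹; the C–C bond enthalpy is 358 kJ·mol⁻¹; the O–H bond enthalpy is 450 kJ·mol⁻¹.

ΔH ≈ −735 kJ

Bonds broken (reactants):
  C–C: 1 × 358 = 358
  C–H: 3 × 408 = 1224
  C–O: 1 × 353 = 353
  C=O: 1 × 782 = 782
  O–H: 1 × 450 = 450
  O=O: 2 × 513 = 1026
  Σ(broken) = 4193 kJ
Bonds formed (products):
  C=O: 4 × 782 = 3128
  O–H: 4 × 450 = 1800
  Σ(formed) = 4928 kJ
ΔH = Σ(broken) − Σ(formed) = 4193 − 4928 = −735 kJ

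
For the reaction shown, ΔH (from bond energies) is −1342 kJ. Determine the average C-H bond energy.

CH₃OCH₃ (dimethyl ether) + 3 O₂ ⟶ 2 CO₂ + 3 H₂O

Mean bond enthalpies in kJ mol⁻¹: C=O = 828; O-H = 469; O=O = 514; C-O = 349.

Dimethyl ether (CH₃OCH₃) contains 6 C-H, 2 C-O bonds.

D(C-H) ≈ 424 kJ/mol

Let D be the C-H bond energy.
Σ(broken) = 6×D + 2×349 + 3×514 = 2240 + 6D
Σ(formed) = 4×828 + 6×469 = 6126
ΔH = Σ(broken) − Σ(formed) = (2240 + 6D) − (6126) = −3886 + 6D
Setting this equal to −1342 kJ gives 6D = 2544, so D = 424 kJ/mol.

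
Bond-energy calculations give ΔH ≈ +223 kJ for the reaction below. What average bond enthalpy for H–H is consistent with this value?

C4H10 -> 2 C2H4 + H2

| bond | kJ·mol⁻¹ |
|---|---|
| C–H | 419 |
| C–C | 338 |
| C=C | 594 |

Let D be the H–H bond energy.
Σ(broken) = 3×338 + 10×419 = 5204
Σ(formed) = 8×419 + 2×594 + 1×D = 4540 + D
ΔH = Σ(broken) − Σ(formed) = (5204) − (4540 + D) = +664 − D
Setting this equal to +223 kJ gives D = 441 kJ/mol.

D(H–H) ≈ 441 kJ/mol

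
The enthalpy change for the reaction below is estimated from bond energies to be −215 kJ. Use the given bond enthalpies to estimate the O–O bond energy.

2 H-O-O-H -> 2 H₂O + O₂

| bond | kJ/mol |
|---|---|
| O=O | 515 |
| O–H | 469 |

D(O–O) ≈ 150 kJ/mol

Let D be the O–O bond energy.
Σ(broken) = 4×469 + 2×D = 1876 + 2D
Σ(formed) = 4×469 + 1×515 = 2391
ΔH = Σ(broken) − Σ(formed) = (1876 + 2D) − (2391) = −515 + 2D
Setting this equal to −215 kJ gives 2D = 300, so D = 150 kJ/mol.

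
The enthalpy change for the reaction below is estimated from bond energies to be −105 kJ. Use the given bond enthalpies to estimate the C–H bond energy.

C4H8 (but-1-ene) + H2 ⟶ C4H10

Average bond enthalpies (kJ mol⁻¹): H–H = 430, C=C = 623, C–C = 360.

D(C–H) ≈ 399 kJ/mol

Let D be the C–H bond energy.
Σ(broken) = 2×360 + 8×D + 1×623 + 1×430 = 1773 + 8D
Σ(formed) = 3×360 + 10×D = 1080 + 10D
ΔH = Σ(broken) − Σ(formed) = (1773 + 8D) − (1080 + 10D) = +693 − 2D
Setting this equal to −105 kJ gives 2D = 798, so D = 399 kJ/mol.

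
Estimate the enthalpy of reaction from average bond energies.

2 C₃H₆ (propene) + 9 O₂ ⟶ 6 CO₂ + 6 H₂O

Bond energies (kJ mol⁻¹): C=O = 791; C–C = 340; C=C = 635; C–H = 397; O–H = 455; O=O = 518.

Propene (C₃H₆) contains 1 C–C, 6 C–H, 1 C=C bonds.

Bonds broken (reactants):
  C–C: 2 × 340 = 680
  C–H: 12 × 397 = 4764
  C=C: 2 × 635 = 1270
  O=O: 9 × 518 = 4662
  Σ(broken) = 11376 kJ
Bonds formed (products):
  C=O: 12 × 791 = 9492
  O–H: 12 × 455 = 5460
  Σ(formed) = 14952 kJ
ΔH = Σ(broken) − Σ(formed) = 11376 − 14952 = −3576 kJ

ΔH ≈ −3576 kJ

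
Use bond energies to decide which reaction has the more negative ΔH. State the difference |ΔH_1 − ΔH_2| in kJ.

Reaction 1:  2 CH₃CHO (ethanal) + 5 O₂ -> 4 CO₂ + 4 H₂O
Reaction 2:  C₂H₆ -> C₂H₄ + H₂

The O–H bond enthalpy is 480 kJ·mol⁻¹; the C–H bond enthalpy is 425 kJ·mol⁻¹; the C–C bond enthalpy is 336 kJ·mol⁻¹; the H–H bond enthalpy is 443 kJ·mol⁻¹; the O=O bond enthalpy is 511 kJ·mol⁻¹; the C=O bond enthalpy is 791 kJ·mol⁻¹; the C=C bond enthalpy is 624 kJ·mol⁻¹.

Reaction 1, by 2078 kJ

Reaction 1:
  Bonds broken (reactants):
    C–C: 2 × 336 = 672
    C–H: 8 × 425 = 3400
    C=O: 2 × 791 = 1582
    O=O: 5 × 511 = 2555
    Σ(broken) = 8209 kJ
  Bonds formed (products):
    C=O: 8 × 791 = 6328
    O–H: 8 × 480 = 3840
    Σ(formed) = 10168 kJ
  ΔH_1 = 8209 − 10168 = −1959 kJ
Reaction 2:
  Bonds broken (reactants):
    C–C: 1 × 336 = 336
    C–H: 6 × 425 = 2550
    Σ(broken) = 2886 kJ
  Bonds formed (products):
    C–H: 4 × 425 = 1700
    C=C: 1 × 624 = 624
    H–H: 1 × 443 = 443
    Σ(formed) = 2767 kJ
  ΔH_2 = 2886 − 2767 = +119 kJ
ΔH_1 − ΔH_2 = −2078 kJ, so reaction 1 has the more negative ΔH; |ΔH_1 − ΔH_2| = 2078 kJ.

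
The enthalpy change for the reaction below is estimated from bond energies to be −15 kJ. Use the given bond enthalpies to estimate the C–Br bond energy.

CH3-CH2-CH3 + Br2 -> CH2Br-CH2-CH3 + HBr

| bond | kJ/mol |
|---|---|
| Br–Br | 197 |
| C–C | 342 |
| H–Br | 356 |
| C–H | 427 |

Let D be the C–Br bond energy.
Σ(broken) = 1×197 + 2×342 + 8×427 = 4297
Σ(formed) = 1×D + 2×342 + 7×427 + 1×356 = 4029 + D
ΔH = Σ(broken) − Σ(formed) = (4297) − (4029 + D) = +268 − D
Setting this equal to −15 kJ gives D = 283 kJ/mol.

D(C–Br) ≈ 283 kJ/mol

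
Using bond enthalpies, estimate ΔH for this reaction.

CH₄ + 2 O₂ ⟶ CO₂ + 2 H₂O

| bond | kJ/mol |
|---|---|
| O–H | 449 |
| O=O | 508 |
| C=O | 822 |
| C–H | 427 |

Bonds broken (reactants):
  C–H: 4 × 427 = 1708
  O=O: 2 × 508 = 1016
  Σ(broken) = 2724 kJ
Bonds formed (products):
  C=O: 2 × 822 = 1644
  O–H: 4 × 449 = 1796
  Σ(formed) = 3440 kJ
ΔH = Σ(broken) − Σ(formed) = 2724 − 3440 = −716 kJ

ΔH ≈ −716 kJ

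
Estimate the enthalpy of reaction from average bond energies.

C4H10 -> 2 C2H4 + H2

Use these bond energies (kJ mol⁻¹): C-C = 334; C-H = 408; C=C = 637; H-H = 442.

ΔH ≈ +102 kJ

Bonds broken (reactants):
  C-C: 3 × 334 = 1002
  C-H: 10 × 408 = 4080
  Σ(broken) = 5082 kJ
Bonds formed (products):
  C-H: 8 × 408 = 3264
  C=C: 2 × 637 = 1274
  H-H: 1 × 442 = 442
  Σ(formed) = 4980 kJ
ΔH = Σ(broken) − Σ(formed) = 5082 − 4980 = +102 kJ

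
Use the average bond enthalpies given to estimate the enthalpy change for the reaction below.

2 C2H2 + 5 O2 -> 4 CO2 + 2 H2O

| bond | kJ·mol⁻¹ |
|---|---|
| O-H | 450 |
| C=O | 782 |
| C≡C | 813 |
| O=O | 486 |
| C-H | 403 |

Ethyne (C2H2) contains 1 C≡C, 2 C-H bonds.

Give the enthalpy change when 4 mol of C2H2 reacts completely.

ΔH = −4776 kJ

Bonds broken (reactants):
  C≡C: 2 × 813 = 1626
  C-H: 4 × 403 = 1612
  O=O: 5 × 486 = 2430
  Σ(broken) = 5668 kJ
Bonds formed (products):
  C=O: 8 × 782 = 6256
  O-H: 4 × 450 = 1800
  Σ(formed) = 8056 kJ
ΔH = Σ(broken) − Σ(formed) = 5668 − 8056 = −2388 kJ
For 2× the reaction as written: 2 × (−2388) = −4776 kJ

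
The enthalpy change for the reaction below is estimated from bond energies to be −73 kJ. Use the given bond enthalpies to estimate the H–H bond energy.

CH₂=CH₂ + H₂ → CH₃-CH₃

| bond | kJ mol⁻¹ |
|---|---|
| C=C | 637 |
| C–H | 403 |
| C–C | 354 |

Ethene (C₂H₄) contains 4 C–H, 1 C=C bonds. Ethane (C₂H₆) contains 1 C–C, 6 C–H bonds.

Let D be the H–H bond energy.
Σ(broken) = 4×403 + 1×637 + 1×D = 2249 + D
Σ(formed) = 1×354 + 6×403 = 2772
ΔH = Σ(broken) − Σ(formed) = (2249 + D) − (2772) = −523 + D
Setting this equal to −73 kJ gives D = 450 kJ/mol.

D(H–H) ≈ 450 kJ/mol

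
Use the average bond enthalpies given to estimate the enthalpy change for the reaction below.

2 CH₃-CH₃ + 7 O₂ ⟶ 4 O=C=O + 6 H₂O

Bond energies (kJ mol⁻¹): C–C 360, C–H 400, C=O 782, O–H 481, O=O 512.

ΔH ≈ −2924 kJ

Bonds broken (reactants):
  C–C: 2 × 360 = 720
  C–H: 12 × 400 = 4800
  O=O: 7 × 512 = 3584
  Σ(broken) = 9104 kJ
Bonds formed (products):
  C=O: 8 × 782 = 6256
  O–H: 12 × 481 = 5772
  Σ(formed) = 12028 kJ
ΔH = Σ(broken) − Σ(formed) = 9104 − 12028 = −2924 kJ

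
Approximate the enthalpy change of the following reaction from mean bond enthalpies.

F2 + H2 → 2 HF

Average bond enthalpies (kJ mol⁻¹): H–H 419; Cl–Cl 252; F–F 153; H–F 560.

ΔH ≈ −548 kJ

Bonds broken (reactants):
  F–F: 1 × 153 = 153
  H–H: 1 × 419 = 419
  Σ(broken) = 572 kJ
Bonds formed (products):
  H–F: 2 × 560 = 1120
  Σ(formed) = 1120 kJ
ΔH = Σ(broken) − Σ(formed) = 572 − 1120 = −548 kJ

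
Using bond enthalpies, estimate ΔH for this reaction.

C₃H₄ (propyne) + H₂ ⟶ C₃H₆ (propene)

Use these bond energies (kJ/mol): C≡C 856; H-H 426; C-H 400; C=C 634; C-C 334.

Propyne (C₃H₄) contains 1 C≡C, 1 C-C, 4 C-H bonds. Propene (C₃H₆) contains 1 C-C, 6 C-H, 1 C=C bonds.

ΔH ≈ −152 kJ

Bonds broken (reactants):
  C≡C: 1 × 856 = 856
  C-C: 1 × 334 = 334
  C-H: 4 × 400 = 1600
  H-H: 1 × 426 = 426
  Σ(broken) = 3216 kJ
Bonds formed (products):
  C-C: 1 × 334 = 334
  C-H: 6 × 400 = 2400
  C=C: 1 × 634 = 634
  Σ(formed) = 3368 kJ
ΔH = Σ(broken) − Σ(formed) = 3216 − 3368 = −152 kJ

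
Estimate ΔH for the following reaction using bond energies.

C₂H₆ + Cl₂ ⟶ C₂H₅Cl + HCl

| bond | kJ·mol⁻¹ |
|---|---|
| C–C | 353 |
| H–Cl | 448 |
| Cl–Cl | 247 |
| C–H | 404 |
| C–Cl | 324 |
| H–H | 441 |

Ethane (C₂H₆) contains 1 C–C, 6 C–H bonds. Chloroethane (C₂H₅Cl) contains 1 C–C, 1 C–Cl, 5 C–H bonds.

Bonds broken (reactants):
  C–C: 1 × 353 = 353
  C–H: 6 × 404 = 2424
  Cl–Cl: 1 × 247 = 247
  Σ(broken) = 3024 kJ
Bonds formed (products):
  C–C: 1 × 353 = 353
  C–Cl: 1 × 324 = 324
  C–H: 5 × 404 = 2020
  H–Cl: 1 × 448 = 448
  Σ(formed) = 3145 kJ
ΔH = Σ(broken) − Σ(formed) = 3024 − 3145 = −121 kJ

ΔH ≈ −121 kJ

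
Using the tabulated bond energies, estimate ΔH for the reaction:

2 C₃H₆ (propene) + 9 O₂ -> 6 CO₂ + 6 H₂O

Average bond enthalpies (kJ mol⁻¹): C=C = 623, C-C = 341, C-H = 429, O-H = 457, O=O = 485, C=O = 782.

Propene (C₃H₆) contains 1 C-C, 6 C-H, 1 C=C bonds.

Bonds broken (reactants):
  C-C: 2 × 341 = 682
  C-H: 12 × 429 = 5148
  C=C: 2 × 623 = 1246
  O=O: 9 × 485 = 4365
  Σ(broken) = 11441 kJ
Bonds formed (products):
  C=O: 12 × 782 = 9384
  O-H: 12 × 457 = 5484
  Σ(formed) = 14868 kJ
ΔH = Σ(broken) − Σ(formed) = 11441 − 14868 = −3427 kJ

ΔH ≈ −3427 kJ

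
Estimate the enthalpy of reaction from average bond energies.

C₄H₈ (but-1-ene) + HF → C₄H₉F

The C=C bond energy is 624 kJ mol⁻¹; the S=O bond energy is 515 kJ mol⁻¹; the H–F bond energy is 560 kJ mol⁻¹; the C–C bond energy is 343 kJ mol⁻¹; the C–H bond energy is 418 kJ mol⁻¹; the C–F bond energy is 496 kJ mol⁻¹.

ΔH ≈ −73 kJ

Bonds broken (reactants):
  C–C: 2 × 343 = 686
  C–H: 8 × 418 = 3344
  C=C: 1 × 624 = 624
  H–F: 1 × 560 = 560
  Σ(broken) = 5214 kJ
Bonds formed (products):
  C–C: 3 × 343 = 1029
  C–F: 1 × 496 = 496
  C–H: 9 × 418 = 3762
  Σ(formed) = 5287 kJ
ΔH = Σ(broken) − Σ(formed) = 5214 − 5287 = −73 kJ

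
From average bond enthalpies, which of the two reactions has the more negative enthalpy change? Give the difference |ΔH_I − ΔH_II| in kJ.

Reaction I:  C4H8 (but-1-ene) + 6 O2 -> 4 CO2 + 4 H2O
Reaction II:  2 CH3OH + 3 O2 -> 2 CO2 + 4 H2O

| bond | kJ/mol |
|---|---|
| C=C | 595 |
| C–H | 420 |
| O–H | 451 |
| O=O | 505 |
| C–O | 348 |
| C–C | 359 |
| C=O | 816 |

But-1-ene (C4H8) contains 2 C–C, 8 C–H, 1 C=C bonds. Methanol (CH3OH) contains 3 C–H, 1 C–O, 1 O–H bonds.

Reaction I:
  Bonds broken (reactants):
    C–C: 2 × 359 = 718
    C–H: 8 × 420 = 3360
    C=C: 1 × 595 = 595
    O=O: 6 × 505 = 3030
    Σ(broken) = 7703 kJ
  Bonds formed (products):
    C=O: 8 × 816 = 6528
    O–H: 8 × 451 = 3608
    Σ(formed) = 10136 kJ
  ΔH_I = 7703 − 10136 = −2433 kJ
Reaction II:
  Bonds broken (reactants):
    C–H: 6 × 420 = 2520
    C–O: 2 × 348 = 696
    O–H: 2 × 451 = 902
    O=O: 3 × 505 = 1515
    Σ(broken) = 5633 kJ
  Bonds formed (products):
    C=O: 4 × 816 = 3264
    O–H: 8 × 451 = 3608
    Σ(formed) = 6872 kJ
  ΔH_II = 5633 − 6872 = −1239 kJ
ΔH_I − ΔH_II = −1194 kJ, so reaction I has the more negative ΔH; |ΔH_I − ΔH_II| = 1194 kJ.

Reaction I, by 1194 kJ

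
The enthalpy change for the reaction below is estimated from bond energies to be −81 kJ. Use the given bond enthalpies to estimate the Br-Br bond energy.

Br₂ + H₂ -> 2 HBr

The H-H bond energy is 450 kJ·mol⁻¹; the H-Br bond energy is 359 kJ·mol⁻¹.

D(Br-Br) ≈ 187 kJ/mol

Let D be the Br-Br bond energy.
Σ(broken) = 1×D + 1×450 = 450 + D
Σ(formed) = 2×359 = 718
ΔH = Σ(broken) − Σ(formed) = (450 + D) − (718) = −268 + D
Setting this equal to −81 kJ gives D = 187 kJ/mol.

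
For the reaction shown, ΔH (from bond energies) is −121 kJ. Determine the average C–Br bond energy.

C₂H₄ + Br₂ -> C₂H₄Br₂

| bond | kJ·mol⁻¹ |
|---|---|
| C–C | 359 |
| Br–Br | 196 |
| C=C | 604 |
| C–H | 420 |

Let D be the C–Br bond energy.
Σ(broken) = 1×196 + 4×420 + 1×604 = 2480
Σ(formed) = 2×D + 1×359 + 4×420 = 2039 + 2D
ΔH = Σ(broken) − Σ(formed) = (2480) − (2039 + 2D) = +441 − 2D
Setting this equal to −121 kJ gives 2D = 562, so D = 281 kJ/mol.

D(C–Br) ≈ 281 kJ/mol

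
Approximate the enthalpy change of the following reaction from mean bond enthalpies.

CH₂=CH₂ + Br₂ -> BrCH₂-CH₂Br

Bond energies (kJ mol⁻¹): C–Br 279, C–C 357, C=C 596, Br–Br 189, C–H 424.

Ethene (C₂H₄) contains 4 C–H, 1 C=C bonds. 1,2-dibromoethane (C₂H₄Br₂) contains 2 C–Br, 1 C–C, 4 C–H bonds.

ΔH ≈ −130 kJ

Bonds broken (reactants):
  Br–Br: 1 × 189 = 189
  C–H: 4 × 424 = 1696
  C=C: 1 × 596 = 596
  Σ(broken) = 2481 kJ
Bonds formed (products):
  C–Br: 2 × 279 = 558
  C–C: 1 × 357 = 357
  C–H: 4 × 424 = 1696
  Σ(formed) = 2611 kJ
ΔH = Σ(broken) − Σ(formed) = 2481 − 2611 = −130 kJ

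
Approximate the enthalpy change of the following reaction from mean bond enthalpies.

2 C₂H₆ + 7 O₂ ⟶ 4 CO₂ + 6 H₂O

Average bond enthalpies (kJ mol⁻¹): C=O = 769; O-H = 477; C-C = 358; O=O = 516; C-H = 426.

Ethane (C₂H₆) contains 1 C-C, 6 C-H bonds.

ΔH ≈ −2436 kJ

Bonds broken (reactants):
  C-C: 2 × 358 = 716
  C-H: 12 × 426 = 5112
  O=O: 7 × 516 = 3612
  Σ(broken) = 9440 kJ
Bonds formed (products):
  C=O: 8 × 769 = 6152
  O-H: 12 × 477 = 5724
  Σ(formed) = 11876 kJ
ΔH = Σ(broken) − Σ(formed) = 9440 − 11876 = −2436 kJ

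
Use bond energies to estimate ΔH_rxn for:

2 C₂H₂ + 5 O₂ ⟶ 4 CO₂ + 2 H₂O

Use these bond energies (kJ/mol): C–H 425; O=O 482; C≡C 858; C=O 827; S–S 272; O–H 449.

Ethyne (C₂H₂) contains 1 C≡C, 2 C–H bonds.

Bonds broken (reactants):
  C≡C: 2 × 858 = 1716
  C–H: 4 × 425 = 1700
  O=O: 5 × 482 = 2410
  Σ(broken) = 5826 kJ
Bonds formed (products):
  C=O: 8 × 827 = 6616
  O–H: 4 × 449 = 1796
  Σ(formed) = 8412 kJ
ΔH = Σ(broken) − Σ(formed) = 5826 − 8412 = −2586 kJ

ΔH ≈ −2586 kJ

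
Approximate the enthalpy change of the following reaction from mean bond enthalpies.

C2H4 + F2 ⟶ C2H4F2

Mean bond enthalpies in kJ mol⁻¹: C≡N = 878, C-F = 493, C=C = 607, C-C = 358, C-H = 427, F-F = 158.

Bonds broken (reactants):
  C-H: 4 × 427 = 1708
  C=C: 1 × 607 = 607
  F-F: 1 × 158 = 158
  Σ(broken) = 2473 kJ
Bonds formed (products):
  C-C: 1 × 358 = 358
  C-F: 2 × 493 = 986
  C-H: 4 × 427 = 1708
  Σ(formed) = 3052 kJ
ΔH = Σ(broken) − Σ(formed) = 2473 − 3052 = −579 kJ

ΔH ≈ −579 kJ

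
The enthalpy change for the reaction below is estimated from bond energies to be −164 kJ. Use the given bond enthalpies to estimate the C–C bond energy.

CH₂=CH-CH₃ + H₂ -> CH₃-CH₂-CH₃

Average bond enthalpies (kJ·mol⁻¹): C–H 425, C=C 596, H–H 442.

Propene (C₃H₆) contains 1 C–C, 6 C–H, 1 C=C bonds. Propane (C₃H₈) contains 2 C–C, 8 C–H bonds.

D(C–C) ≈ 352 kJ/mol

Let D be the C–C bond energy.
Σ(broken) = 1×D + 6×425 + 1×596 + 1×442 = 3588 + D
Σ(formed) = 2×D + 8×425 = 3400 + 2D
ΔH = Σ(broken) − Σ(formed) = (3588 + D) − (3400 + 2D) = +188 − D
Setting this equal to −164 kJ gives D = 352 kJ/mol.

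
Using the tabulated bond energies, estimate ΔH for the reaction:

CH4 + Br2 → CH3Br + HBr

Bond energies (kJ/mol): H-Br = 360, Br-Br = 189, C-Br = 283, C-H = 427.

Bonds broken (reactants):
  Br-Br: 1 × 189 = 189
  C-H: 4 × 427 = 1708
  Σ(broken) = 1897 kJ
Bonds formed (products):
  C-Br: 1 × 283 = 283
  C-H: 3 × 427 = 1281
  H-Br: 1 × 360 = 360
  Σ(formed) = 1924 kJ
ΔH = Σ(broken) − Σ(formed) = 1897 − 1924 = −27 kJ

ΔH ≈ −27 kJ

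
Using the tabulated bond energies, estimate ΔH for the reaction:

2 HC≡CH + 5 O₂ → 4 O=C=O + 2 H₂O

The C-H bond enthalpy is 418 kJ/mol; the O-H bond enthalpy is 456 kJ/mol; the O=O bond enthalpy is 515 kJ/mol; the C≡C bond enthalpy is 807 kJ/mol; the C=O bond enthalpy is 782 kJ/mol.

Bonds broken (reactants):
  C≡C: 2 × 807 = 1614
  C-H: 4 × 418 = 1672
  O=O: 5 × 515 = 2575
  Σ(broken) = 5861 kJ
Bonds formed (products):
  C=O: 8 × 782 = 6256
  O-H: 4 × 456 = 1824
  Σ(formed) = 8080 kJ
ΔH = Σ(broken) − Σ(formed) = 5861 − 8080 = −2219 kJ

ΔH ≈ −2219 kJ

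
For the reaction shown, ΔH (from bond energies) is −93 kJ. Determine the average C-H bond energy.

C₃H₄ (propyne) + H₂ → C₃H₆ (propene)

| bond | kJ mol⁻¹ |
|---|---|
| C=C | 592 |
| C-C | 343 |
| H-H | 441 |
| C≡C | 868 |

D(C-H) ≈ 405 kJ/mol

Let D be the C-H bond energy.
Σ(broken) = 1×868 + 1×343 + 4×D + 1×441 = 1652 + 4D
Σ(formed) = 1×343 + 6×D + 1×592 = 935 + 6D
ΔH = Σ(broken) − Σ(formed) = (1652 + 4D) − (935 + 6D) = +717 − 2D
Setting this equal to −93 kJ gives 2D = 810, so D = 405 kJ/mol.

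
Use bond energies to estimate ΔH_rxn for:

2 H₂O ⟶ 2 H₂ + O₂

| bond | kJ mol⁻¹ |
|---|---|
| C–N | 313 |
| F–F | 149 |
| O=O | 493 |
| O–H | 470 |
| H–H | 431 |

ΔH ≈ +525 kJ

Bonds broken (reactants):
  O–H: 4 × 470 = 1880
  Σ(broken) = 1880 kJ
Bonds formed (products):
  H–H: 2 × 431 = 862
  O=O: 1 × 493 = 493
  Σ(formed) = 1355 kJ
ΔH = Σ(broken) − Σ(formed) = 1880 − 1355 = +525 kJ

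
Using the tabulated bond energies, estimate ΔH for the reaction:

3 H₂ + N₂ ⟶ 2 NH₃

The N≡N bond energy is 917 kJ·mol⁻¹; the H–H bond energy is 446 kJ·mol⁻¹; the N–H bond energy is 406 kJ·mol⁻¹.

ΔH ≈ −181 kJ

Bonds broken (reactants):
  H–H: 3 × 446 = 1338
  N≡N: 1 × 917 = 917
  Σ(broken) = 2255 kJ
Bonds formed (products):
  N–H: 6 × 406 = 2436
  Σ(formed) = 2436 kJ
ΔH = Σ(broken) − Σ(formed) = 2255 − 2436 = −181 kJ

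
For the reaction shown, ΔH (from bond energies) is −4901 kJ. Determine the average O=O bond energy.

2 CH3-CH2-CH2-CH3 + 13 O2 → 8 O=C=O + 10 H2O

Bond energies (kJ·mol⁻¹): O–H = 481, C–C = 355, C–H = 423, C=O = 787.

D(O=O) ≈ 517 kJ/mol

Let D be the O=O bond energy.
Σ(broken) = 6×355 + 20×423 + 13×D = 10590 + 13D
Σ(formed) = 16×787 + 20×481 = 22212
ΔH = Σ(broken) − Σ(formed) = (10590 + 13D) − (22212) = −11622 + 13D
Setting this equal to −4901 kJ gives 13D = 6721, so D = 517 kJ/mol.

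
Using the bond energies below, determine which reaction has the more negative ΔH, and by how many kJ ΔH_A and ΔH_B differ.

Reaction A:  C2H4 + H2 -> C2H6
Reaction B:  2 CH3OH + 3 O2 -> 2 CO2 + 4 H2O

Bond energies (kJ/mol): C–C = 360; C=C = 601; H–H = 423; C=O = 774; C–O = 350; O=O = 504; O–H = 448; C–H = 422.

Reaction A:
  Bonds broken (reactants):
    C–H: 4 × 422 = 1688
    C=C: 1 × 601 = 601
    H–H: 1 × 423 = 423
    Σ(broken) = 2712 kJ
  Bonds formed (products):
    C–C: 1 × 360 = 360
    C–H: 6 × 422 = 2532
    Σ(formed) = 2892 kJ
  ΔH_A = 2712 − 2892 = −180 kJ
Reaction B:
  Bonds broken (reactants):
    C–H: 6 × 422 = 2532
    C–O: 2 × 350 = 700
    O–H: 2 × 448 = 896
    O=O: 3 × 504 = 1512
    Σ(broken) = 5640 kJ
  Bonds formed (products):
    C=O: 4 × 774 = 3096
    O–H: 8 × 448 = 3584
    Σ(formed) = 6680 kJ
  ΔH_B = 5640 − 6680 = −1040 kJ
ΔH_A − ΔH_B = +860 kJ, so reaction B has the more negative ΔH; |ΔH_A − ΔH_B| = 860 kJ.

Reaction B, by 860 kJ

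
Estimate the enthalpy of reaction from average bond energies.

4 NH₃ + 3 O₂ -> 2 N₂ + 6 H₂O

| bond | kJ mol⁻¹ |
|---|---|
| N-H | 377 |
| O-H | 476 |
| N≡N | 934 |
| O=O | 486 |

Bonds broken (reactants):
  N-H: 12 × 377 = 4524
  O=O: 3 × 486 = 1458
  Σ(broken) = 5982 kJ
Bonds formed (products):
  N≡N: 2 × 934 = 1868
  O-H: 12 × 476 = 5712
  Σ(formed) = 7580 kJ
ΔH = Σ(broken) − Σ(formed) = 5982 − 7580 = −1598 kJ

ΔH ≈ −1598 kJ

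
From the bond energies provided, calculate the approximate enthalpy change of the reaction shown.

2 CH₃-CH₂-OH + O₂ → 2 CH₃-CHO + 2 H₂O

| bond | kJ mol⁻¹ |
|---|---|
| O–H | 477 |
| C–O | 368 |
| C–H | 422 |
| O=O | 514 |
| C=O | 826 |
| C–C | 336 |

Bonds broken (reactants):
  C–C: 2 × 336 = 672
  C–H: 10 × 422 = 4220
  C–O: 2 × 368 = 736
  O–H: 2 × 477 = 954
  O=O: 1 × 514 = 514
  Σ(broken) = 7096 kJ
Bonds formed (products):
  C–C: 2 × 336 = 672
  C–H: 8 × 422 = 3376
  C=O: 2 × 826 = 1652
  O–H: 4 × 477 = 1908
  Σ(formed) = 7608 kJ
ΔH = Σ(broken) − Σ(formed) = 7096 − 7608 = −512 kJ

ΔH ≈ −512 kJ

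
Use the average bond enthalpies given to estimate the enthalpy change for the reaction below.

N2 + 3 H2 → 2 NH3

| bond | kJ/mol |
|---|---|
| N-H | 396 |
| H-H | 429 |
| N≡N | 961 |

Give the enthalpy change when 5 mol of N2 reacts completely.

ΔH = −640 kJ

Bonds broken (reactants):
  H-H: 3 × 429 = 1287
  N≡N: 1 × 961 = 961
  Σ(broken) = 2248 kJ
Bonds formed (products):
  N-H: 6 × 396 = 2376
  Σ(formed) = 2376 kJ
ΔH = Σ(broken) − Σ(formed) = 2248 − 2376 = −128 kJ
For 5× the reaction as written: 5 × (−128) = −640 kJ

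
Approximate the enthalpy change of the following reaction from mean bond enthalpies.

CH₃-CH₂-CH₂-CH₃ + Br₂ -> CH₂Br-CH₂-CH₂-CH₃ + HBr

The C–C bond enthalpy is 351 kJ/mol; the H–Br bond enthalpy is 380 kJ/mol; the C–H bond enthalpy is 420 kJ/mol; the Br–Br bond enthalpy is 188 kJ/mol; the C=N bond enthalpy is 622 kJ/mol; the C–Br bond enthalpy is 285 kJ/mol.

ΔH ≈ −57 kJ

Bonds broken (reactants):
  Br–Br: 1 × 188 = 188
  C–C: 3 × 351 = 1053
  C–H: 10 × 420 = 4200
  Σ(broken) = 5441 kJ
Bonds formed (products):
  C–Br: 1 × 285 = 285
  C–C: 3 × 351 = 1053
  C–H: 9 × 420 = 3780
  H–Br: 1 × 380 = 380
  Σ(formed) = 5498 kJ
ΔH = Σ(broken) − Σ(formed) = 5441 − 5498 = −57 kJ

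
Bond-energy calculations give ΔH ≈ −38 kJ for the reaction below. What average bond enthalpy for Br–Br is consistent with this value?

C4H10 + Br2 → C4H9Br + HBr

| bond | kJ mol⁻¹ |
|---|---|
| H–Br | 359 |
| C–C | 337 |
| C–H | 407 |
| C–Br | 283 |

D(Br–Br) ≈ 197 kJ/mol

Let D be the Br–Br bond energy.
Σ(broken) = 1×D + 3×337 + 10×407 = 5081 + D
Σ(formed) = 1×283 + 3×337 + 9×407 + 1×359 = 5316
ΔH = Σ(broken) − Σ(formed) = (5081 + D) − (5316) = −235 + D
Setting this equal to −38 kJ gives D = 197 kJ/mol.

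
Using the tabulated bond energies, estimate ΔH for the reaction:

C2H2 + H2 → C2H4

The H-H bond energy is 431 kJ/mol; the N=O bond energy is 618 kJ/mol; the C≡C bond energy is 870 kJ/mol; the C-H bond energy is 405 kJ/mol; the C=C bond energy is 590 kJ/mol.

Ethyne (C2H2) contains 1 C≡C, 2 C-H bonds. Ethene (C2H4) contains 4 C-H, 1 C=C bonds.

Bonds broken (reactants):
  C≡C: 1 × 870 = 870
  C-H: 2 × 405 = 810
  H-H: 1 × 431 = 431
  Σ(broken) = 2111 kJ
Bonds formed (products):
  C-H: 4 × 405 = 1620
  C=C: 1 × 590 = 590
  Σ(formed) = 2210 kJ
ΔH = Σ(broken) − Σ(formed) = 2111 − 2210 = −99 kJ

ΔH ≈ −99 kJ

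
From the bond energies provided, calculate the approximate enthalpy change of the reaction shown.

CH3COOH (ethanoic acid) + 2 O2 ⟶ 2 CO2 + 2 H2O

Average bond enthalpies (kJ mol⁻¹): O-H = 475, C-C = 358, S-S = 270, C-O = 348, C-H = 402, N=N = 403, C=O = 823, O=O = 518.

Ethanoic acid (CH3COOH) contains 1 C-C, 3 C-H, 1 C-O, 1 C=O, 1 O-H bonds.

Bonds broken (reactants):
  C-C: 1 × 358 = 358
  C-H: 3 × 402 = 1206
  C-O: 1 × 348 = 348
  C=O: 1 × 823 = 823
  O-H: 1 × 475 = 475
  O=O: 2 × 518 = 1036
  Σ(broken) = 4246 kJ
Bonds formed (products):
  C=O: 4 × 823 = 3292
  O-H: 4 × 475 = 1900
  Σ(formed) = 5192 kJ
ΔH = Σ(broken) − Σ(formed) = 4246 − 5192 = −946 kJ

ΔH ≈ −946 kJ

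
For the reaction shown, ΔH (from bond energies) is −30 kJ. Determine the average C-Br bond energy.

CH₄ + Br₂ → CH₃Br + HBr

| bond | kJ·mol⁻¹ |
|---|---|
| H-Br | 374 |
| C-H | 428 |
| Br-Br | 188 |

Let D be the C-Br bond energy.
Σ(broken) = 1×188 + 4×428 = 1900
Σ(formed) = 1×D + 3×428 + 1×374 = 1658 + D
ΔH = Σ(broken) − Σ(formed) = (1900) − (1658 + D) = +242 − D
Setting this equal to −30 kJ gives D = 272 kJ/mol.

D(C-Br) ≈ 272 kJ/mol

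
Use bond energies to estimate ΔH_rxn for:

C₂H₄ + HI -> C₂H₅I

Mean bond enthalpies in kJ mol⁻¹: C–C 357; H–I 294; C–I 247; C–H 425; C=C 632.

ΔH ≈ −103 kJ

Bonds broken (reactants):
  C–H: 4 × 425 = 1700
  C=C: 1 × 632 = 632
  H–I: 1 × 294 = 294
  Σ(broken) = 2626 kJ
Bonds formed (products):
  C–C: 1 × 357 = 357
  C–H: 5 × 425 = 2125
  C–I: 1 × 247 = 247
  Σ(formed) = 2729 kJ
ΔH = Σ(broken) − Σ(formed) = 2626 − 2729 = −103 kJ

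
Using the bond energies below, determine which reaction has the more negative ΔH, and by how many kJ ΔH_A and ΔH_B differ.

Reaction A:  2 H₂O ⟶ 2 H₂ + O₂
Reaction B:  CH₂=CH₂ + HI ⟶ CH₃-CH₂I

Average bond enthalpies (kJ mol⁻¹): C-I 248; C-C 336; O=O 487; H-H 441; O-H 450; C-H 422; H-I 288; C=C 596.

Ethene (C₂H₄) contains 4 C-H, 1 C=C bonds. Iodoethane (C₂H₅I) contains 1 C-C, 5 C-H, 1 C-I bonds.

Reaction B, by 553 kJ

Reaction A:
  Bonds broken (reactants):
    O-H: 4 × 450 = 1800
    Σ(broken) = 1800 kJ
  Bonds formed (products):
    H-H: 2 × 441 = 882
    O=O: 1 × 487 = 487
    Σ(formed) = 1369 kJ
  ΔH_A = 1800 − 1369 = +431 kJ
Reaction B:
  Bonds broken (reactants):
    C-H: 4 × 422 = 1688
    C=C: 1 × 596 = 596
    H-I: 1 × 288 = 288
    Σ(broken) = 2572 kJ
  Bonds formed (products):
    C-C: 1 × 336 = 336
    C-H: 5 × 422 = 2110
    C-I: 1 × 248 = 248
    Σ(formed) = 2694 kJ
  ΔH_B = 2572 − 2694 = −122 kJ
ΔH_A − ΔH_B = +553 kJ, so reaction B has the more negative ΔH; |ΔH_A − ΔH_B| = 553 kJ.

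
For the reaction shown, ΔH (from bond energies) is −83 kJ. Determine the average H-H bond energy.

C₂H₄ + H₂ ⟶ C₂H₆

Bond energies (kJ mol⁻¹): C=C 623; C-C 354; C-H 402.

D(H-H) ≈ 452 kJ/mol

Let D be the H-H bond energy.
Σ(broken) = 4×402 + 1×623 + 1×D = 2231 + D
Σ(formed) = 1×354 + 6×402 = 2766
ΔH = Σ(broken) − Σ(formed) = (2231 + D) − (2766) = −535 + D
Setting this equal to −83 kJ gives D = 452 kJ/mol.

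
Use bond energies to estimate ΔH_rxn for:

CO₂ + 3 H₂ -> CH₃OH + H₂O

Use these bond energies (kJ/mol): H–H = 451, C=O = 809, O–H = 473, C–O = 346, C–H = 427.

Bonds broken (reactants):
  C=O: 2 × 809 = 1618
  H–H: 3 × 451 = 1353
  Σ(broken) = 2971 kJ
Bonds formed (products):
  C–H: 3 × 427 = 1281
  C–O: 1 × 346 = 346
  O–H: 3 × 473 = 1419
  Σ(formed) = 3046 kJ
ΔH = Σ(broken) − Σ(formed) = 2971 − 3046 = −75 kJ

ΔH ≈ −75 kJ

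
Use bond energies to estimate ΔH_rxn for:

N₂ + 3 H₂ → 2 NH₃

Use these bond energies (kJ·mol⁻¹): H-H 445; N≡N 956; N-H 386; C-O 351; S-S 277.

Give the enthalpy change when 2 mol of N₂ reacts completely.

ΔH = −50 kJ

Bonds broken (reactants):
  H-H: 3 × 445 = 1335
  N≡N: 1 × 956 = 956
  Σ(broken) = 2291 kJ
Bonds formed (products):
  N-H: 6 × 386 = 2316
  Σ(formed) = 2316 kJ
ΔH = Σ(broken) − Σ(formed) = 2291 − 2316 = −25 kJ
For 2× the reaction as written: 2 × (−25) = −50 kJ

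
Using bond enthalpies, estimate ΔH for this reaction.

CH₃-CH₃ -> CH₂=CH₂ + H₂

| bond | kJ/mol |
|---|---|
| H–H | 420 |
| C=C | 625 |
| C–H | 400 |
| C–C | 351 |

Bonds broken (reactants):
  C–C: 1 × 351 = 351
  C–H: 6 × 400 = 2400
  Σ(broken) = 2751 kJ
Bonds formed (products):
  C–H: 4 × 400 = 1600
  C=C: 1 × 625 = 625
  H–H: 1 × 420 = 420
  Σ(formed) = 2645 kJ
ΔH = Σ(broken) − Σ(formed) = 2751 − 2645 = +106 kJ

ΔH ≈ +106 kJ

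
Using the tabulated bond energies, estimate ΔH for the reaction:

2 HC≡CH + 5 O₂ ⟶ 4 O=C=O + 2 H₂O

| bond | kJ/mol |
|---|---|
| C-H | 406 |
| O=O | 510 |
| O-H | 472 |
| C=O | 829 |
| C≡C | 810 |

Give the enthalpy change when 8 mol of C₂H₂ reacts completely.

Bonds broken (reactants):
  C≡C: 2 × 810 = 1620
  C-H: 4 × 406 = 1624
  O=O: 5 × 510 = 2550
  Σ(broken) = 5794 kJ
Bonds formed (products):
  C=O: 8 × 829 = 6632
  O-H: 4 × 472 = 1888
  Σ(formed) = 8520 kJ
ΔH = Σ(broken) − Σ(formed) = 5794 − 8520 = −2726 kJ
For 4× the reaction as written: 4 × (−2726) = −10904 kJ

ΔH = −10904 kJ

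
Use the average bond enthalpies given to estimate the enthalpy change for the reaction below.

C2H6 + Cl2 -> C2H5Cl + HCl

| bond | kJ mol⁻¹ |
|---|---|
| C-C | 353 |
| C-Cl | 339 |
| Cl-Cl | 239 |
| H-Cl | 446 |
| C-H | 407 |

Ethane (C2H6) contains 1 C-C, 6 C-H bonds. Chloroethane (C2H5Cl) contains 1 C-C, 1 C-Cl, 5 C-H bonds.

ΔH ≈ −139 kJ

Bonds broken (reactants):
  C-C: 1 × 353 = 353
  C-H: 6 × 407 = 2442
  Cl-Cl: 1 × 239 = 239
  Σ(broken) = 3034 kJ
Bonds formed (products):
  C-C: 1 × 353 = 353
  C-Cl: 1 × 339 = 339
  C-H: 5 × 407 = 2035
  H-Cl: 1 × 446 = 446
  Σ(formed) = 3173 kJ
ΔH = Σ(broken) − Σ(formed) = 3034 − 3173 = −139 kJ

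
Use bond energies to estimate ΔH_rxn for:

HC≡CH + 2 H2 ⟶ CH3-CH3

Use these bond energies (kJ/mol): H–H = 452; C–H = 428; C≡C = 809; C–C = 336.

Bonds broken (reactants):
  C≡C: 1 × 809 = 809
  C–H: 2 × 428 = 856
  H–H: 2 × 452 = 904
  Σ(broken) = 2569 kJ
Bonds formed (products):
  C–C: 1 × 336 = 336
  C–H: 6 × 428 = 2568
  Σ(formed) = 2904 kJ
ΔH = Σ(broken) − Σ(formed) = 2569 − 2904 = −335 kJ

ΔH ≈ −335 kJ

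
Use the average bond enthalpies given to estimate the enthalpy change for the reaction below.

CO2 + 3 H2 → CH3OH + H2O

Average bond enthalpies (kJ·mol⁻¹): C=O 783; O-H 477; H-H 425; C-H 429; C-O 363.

ΔH ≈ −240 kJ

Bonds broken (reactants):
  C=O: 2 × 783 = 1566
  H-H: 3 × 425 = 1275
  Σ(broken) = 2841 kJ
Bonds formed (products):
  C-H: 3 × 429 = 1287
  C-O: 1 × 363 = 363
  O-H: 3 × 477 = 1431
  Σ(formed) = 3081 kJ
ΔH = Σ(broken) − Σ(formed) = 2841 − 3081 = −240 kJ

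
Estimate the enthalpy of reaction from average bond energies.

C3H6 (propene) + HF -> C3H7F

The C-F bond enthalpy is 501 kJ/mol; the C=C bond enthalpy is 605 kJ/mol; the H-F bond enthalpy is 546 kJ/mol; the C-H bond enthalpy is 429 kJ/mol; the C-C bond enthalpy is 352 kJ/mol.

Bonds broken (reactants):
  C-C: 1 × 352 = 352
  C-H: 6 × 429 = 2574
  C=C: 1 × 605 = 605
  H-F: 1 × 546 = 546
  Σ(broken) = 4077 kJ
Bonds formed (products):
  C-C: 2 × 352 = 704
  C-F: 1 × 501 = 501
  C-H: 7 × 429 = 3003
  Σ(formed) = 4208 kJ
ΔH = Σ(broken) − Σ(formed) = 4077 − 4208 = −131 kJ

ΔH ≈ −131 kJ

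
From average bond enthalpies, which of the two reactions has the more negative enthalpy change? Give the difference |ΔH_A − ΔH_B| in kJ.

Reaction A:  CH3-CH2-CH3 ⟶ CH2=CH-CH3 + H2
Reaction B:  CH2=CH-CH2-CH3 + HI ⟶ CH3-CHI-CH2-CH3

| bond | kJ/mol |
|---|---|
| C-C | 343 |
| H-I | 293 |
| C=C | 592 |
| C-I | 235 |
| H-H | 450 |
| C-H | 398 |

Reaction B, by 188 kJ

Reaction A:
  Bonds broken (reactants):
    C-C: 2 × 343 = 686
    C-H: 8 × 398 = 3184
    Σ(broken) = 3870 kJ
  Bonds formed (products):
    C-C: 1 × 343 = 343
    C-H: 6 × 398 = 2388
    C=C: 1 × 592 = 592
    H-H: 1 × 450 = 450
    Σ(formed) = 3773 kJ
  ΔH_A = 3870 − 3773 = +97 kJ
Reaction B:
  Bonds broken (reactants):
    C-C: 2 × 343 = 686
    C-H: 8 × 398 = 3184
    C=C: 1 × 592 = 592
    H-I: 1 × 293 = 293
    Σ(broken) = 4755 kJ
  Bonds formed (products):
    C-C: 3 × 343 = 1029
    C-H: 9 × 398 = 3582
    C-I: 1 × 235 = 235
    Σ(formed) = 4846 kJ
  ΔH_B = 4755 − 4846 = −91 kJ
ΔH_A − ΔH_B = +188 kJ, so reaction B has the more negative ΔH; |ΔH_A − ΔH_B| = 188 kJ.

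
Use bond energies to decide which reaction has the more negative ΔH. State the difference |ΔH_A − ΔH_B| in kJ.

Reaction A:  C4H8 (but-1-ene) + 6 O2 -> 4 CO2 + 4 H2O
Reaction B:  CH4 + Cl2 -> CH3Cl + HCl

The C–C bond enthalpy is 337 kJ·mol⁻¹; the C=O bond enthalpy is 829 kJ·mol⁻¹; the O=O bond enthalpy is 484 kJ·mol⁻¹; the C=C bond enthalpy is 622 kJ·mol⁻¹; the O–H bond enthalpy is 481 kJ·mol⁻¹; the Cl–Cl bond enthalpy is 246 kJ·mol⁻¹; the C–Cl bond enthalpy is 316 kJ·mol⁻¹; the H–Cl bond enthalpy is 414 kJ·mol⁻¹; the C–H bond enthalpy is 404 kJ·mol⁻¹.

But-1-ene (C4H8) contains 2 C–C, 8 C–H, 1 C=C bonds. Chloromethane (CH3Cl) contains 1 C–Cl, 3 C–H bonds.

Reaction A, by 2968 kJ

Reaction A:
  Bonds broken (reactants):
    C–C: 2 × 337 = 674
    C–H: 8 × 404 = 3232
    C=C: 1 × 622 = 622
    O=O: 6 × 484 = 2904
    Σ(broken) = 7432 kJ
  Bonds formed (products):
    C=O: 8 × 829 = 6632
    O–H: 8 × 481 = 3848
    Σ(formed) = 10480 kJ
  ΔH_A = 7432 − 10480 = −3048 kJ
Reaction B:
  Bonds broken (reactants):
    C–H: 4 × 404 = 1616
    Cl–Cl: 1 × 246 = 246
    Σ(broken) = 1862 kJ
  Bonds formed (products):
    C–Cl: 1 × 316 = 316
    C–H: 3 × 404 = 1212
    H–Cl: 1 × 414 = 414
    Σ(formed) = 1942 kJ
  ΔH_B = 1862 − 1942 = −80 kJ
ΔH_A − ΔH_B = −2968 kJ, so reaction A has the more negative ΔH; |ΔH_A − ΔH_B| = 2968 kJ.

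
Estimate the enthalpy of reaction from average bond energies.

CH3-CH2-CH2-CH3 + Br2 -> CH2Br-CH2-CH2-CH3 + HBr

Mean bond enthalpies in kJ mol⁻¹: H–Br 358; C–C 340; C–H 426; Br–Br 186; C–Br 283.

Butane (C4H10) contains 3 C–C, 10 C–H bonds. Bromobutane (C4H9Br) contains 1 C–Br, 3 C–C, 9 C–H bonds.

Bonds broken (reactants):
  Br–Br: 1 × 186 = 186
  C–C: 3 × 340 = 1020
  C–H: 10 × 426 = 4260
  Σ(broken) = 5466 kJ
Bonds formed (products):
  C–Br: 1 × 283 = 283
  C–C: 3 × 340 = 1020
  C–H: 9 × 426 = 3834
  H–Br: 1 × 358 = 358
  Σ(formed) = 5495 kJ
ΔH = Σ(broken) − Σ(formed) = 5466 − 5495 = −29 kJ

ΔH ≈ −29 kJ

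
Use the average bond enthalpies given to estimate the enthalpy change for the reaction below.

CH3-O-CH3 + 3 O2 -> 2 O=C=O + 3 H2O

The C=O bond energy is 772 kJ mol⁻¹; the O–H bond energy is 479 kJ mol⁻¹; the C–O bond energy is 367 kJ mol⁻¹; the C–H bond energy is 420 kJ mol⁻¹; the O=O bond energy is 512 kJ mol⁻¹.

Bonds broken (reactants):
  C–H: 6 × 420 = 2520
  C–O: 2 × 367 = 734
  O=O: 3 × 512 = 1536
  Σ(broken) = 4790 kJ
Bonds formed (products):
  C=O: 4 × 772 = 3088
  O–H: 6 × 479 = 2874
  Σ(formed) = 5962 kJ
ΔH = Σ(broken) − Σ(formed) = 4790 − 5962 = −1172 kJ

ΔH ≈ −1172 kJ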